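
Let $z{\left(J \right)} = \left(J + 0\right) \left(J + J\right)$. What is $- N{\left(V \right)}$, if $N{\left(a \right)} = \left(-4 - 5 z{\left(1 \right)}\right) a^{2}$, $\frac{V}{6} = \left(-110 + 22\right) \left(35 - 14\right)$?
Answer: $1721212416$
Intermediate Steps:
$z{\left(J \right)} = 2 J^{2}$ ($z{\left(J \right)} = J 2 J = 2 J^{2}$)
$V = -11088$ ($V = 6 \left(-110 + 22\right) \left(35 - 14\right) = 6 \left(\left(-88\right) 21\right) = 6 \left(-1848\right) = -11088$)
$N{\left(a \right)} = - 14 a^{2}$ ($N{\left(a \right)} = \left(-4 - 5 \cdot 2 \cdot 1^{2}\right) a^{2} = \left(-4 - 5 \cdot 2 \cdot 1\right) a^{2} = \left(-4 - 10\right) a^{2} = - 14 a^{2}$)
$- N{\left(V \right)} = - \left(-14\right) \left(-11088\right)^{2} = - \left(-14\right) 122943744 = \left(-1\right) \left(-1721212416\right) = 1721212416$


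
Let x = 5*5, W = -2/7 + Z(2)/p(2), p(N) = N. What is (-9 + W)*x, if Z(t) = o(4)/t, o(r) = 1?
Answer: -6325/28 ≈ -225.89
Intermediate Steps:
Z(t) = 1/t
W = -1/28 (W = -2/7 + 1/(2*2) = -2*1/7 + (1/2)*(1/2) = -2/7 + 1/4 = -1/28 ≈ -0.035714)
x = 25
(-9 + W)*x = (-9 - 1/28)*25 = -253/28*25 = -6325/28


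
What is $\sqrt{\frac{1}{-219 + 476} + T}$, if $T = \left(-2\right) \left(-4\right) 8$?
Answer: $\frac{\sqrt{4227393}}{257} \approx 8.0002$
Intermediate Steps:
$T = 64$ ($T = 8 \cdot 8 = 64$)
$\sqrt{\frac{1}{-219 + 476} + T} = \sqrt{\frac{1}{-219 + 476} + 64} = \sqrt{\frac{1}{257} + 64} = \sqrt{\frac{16449}{257}} = \frac{\sqrt{4227393}}{257}$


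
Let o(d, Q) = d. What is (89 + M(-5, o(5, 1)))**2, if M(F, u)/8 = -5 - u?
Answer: 81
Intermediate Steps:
M(F, u) = -40 - 8*u (M(F, u) = 8*(-5 - u) = -40 - 8*u)
(89 + M(-5, o(5, 1)))**2 = (89 + (-40 - 8*5))**2 = (89 + (-40 - 40))**2 = (89 - 80)**2 = 9**2 = 81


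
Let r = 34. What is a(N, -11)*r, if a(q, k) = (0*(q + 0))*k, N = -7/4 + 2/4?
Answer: 0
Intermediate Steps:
N = -5/4 (N = -7*1/4 + 2*(1/4) = -7/4 + 1/2 = -5/4 ≈ -1.2500)
a(q, k) = 0 (a(q, k) = (0*q)*k = 0*k = 0)
a(N, -11)*r = 0*34 = 0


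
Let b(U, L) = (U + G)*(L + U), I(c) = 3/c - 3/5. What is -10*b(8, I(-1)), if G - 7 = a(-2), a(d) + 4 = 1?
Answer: -528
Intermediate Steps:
a(d) = -3 (a(d) = -4 + 1 = -3)
G = 4 (G = 7 - 3 = 4)
I(c) = -⅗ + 3/c (I(c) = 3/c - 3*⅕ = 3/c - ⅗ = -⅗ + 3/c)
b(U, L) = (4 + U)*(L + U) (b(U, L) = (U + 4)*(L + U) = (4 + U)*(L + U))
-10*b(8, I(-1)) = -10*(8² + 4*(-⅗ + 3/(-1)) + 4*8 + (-⅗ + 3/(-1))*8) = -10*(64 + 4*(-⅗ + 3*(-1)) + 32 + (-⅗ + 3*(-1))*8) = -10*(64 + 4*(-⅗ - 3) + 32 + (-⅗ - 3)*8) = -10*(64 + 4*(-18/5) + 32 - 18/5*8) = -10*(64 - 72/5 + 32 - 144/5) = -10*264/5 = -528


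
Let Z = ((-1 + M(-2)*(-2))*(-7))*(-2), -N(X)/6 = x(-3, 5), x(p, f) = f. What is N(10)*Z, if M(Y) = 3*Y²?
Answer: 10500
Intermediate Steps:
N(X) = -30 (N(X) = -6*5 = -30)
Z = -350 (Z = ((-1 + (3*(-2)²)*(-2))*(-7))*(-2) = ((-1 + (3*4)*(-2))*(-7))*(-2) = ((-1 + 12*(-2))*(-7))*(-2) = ((-1 - 24)*(-7))*(-2) = -25*(-7)*(-2) = 175*(-2) = -350)
N(10)*Z = -30*(-350) = 10500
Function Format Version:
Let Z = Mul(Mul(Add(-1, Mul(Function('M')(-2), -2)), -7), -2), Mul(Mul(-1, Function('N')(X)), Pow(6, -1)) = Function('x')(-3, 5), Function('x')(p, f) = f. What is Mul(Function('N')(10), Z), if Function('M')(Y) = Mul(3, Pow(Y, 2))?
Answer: 10500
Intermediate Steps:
Function('N')(X) = -30 (Function('N')(X) = Mul(-6, 5) = -30)
Z = -350 (Z = Mul(Mul(Add(-1, Mul(Mul(3, Pow(-2, 2)), -2)), -7), -2) = Mul(Mul(Add(-1, Mul(Mul(3, 4), -2)), -7), -2) = Mul(Mul(Add(-1, Mul(12, -2)), -7), -2) = Mul(Mul(Add(-1, -24), -7), -2) = Mul(Mul(-25, -7), -2) = Mul(175, -2) = -350)
Mul(Function('N')(10), Z) = Mul(-30, -350) = 10500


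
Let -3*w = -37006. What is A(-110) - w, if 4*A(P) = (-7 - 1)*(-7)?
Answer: -36964/3 ≈ -12321.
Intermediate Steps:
w = 37006/3 (w = -⅓*(-37006) = 37006/3 ≈ 12335.)
A(P) = 14 (A(P) = ((-7 - 1)*(-7))/4 = (-8*(-7))/4 = (¼)*56 = 14)
A(-110) - w = 14 - 1*37006/3 = 14 - 37006/3 = -36964/3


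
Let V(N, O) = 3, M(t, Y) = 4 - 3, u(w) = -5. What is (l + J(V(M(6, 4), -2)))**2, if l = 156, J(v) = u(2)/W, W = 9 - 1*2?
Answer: 1181569/49 ≈ 24114.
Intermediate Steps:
W = 7 (W = 9 - 2 = 7)
M(t, Y) = 1
J(v) = -5/7
(l + J(V(M(6, 4), -2)))**2 = (156 - 5/7)**2 = (1087/7)**2 = 1181569/49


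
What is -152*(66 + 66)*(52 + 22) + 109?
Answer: -1484627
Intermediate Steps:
-152*(66 + 66)*(52 + 22) + 109 = -20064*74 + 109 = -152*9768 + 109 = -1484736 + 109 = -1484627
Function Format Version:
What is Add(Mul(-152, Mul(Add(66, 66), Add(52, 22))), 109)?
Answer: -1484627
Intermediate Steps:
Add(Mul(-152, Mul(Add(66, 66), Add(52, 22))), 109) = Add(Mul(-152, Mul(132, 74)), 109) = Add(Mul(-152, 9768), 109) = Add(-1484736, 109) = -1484627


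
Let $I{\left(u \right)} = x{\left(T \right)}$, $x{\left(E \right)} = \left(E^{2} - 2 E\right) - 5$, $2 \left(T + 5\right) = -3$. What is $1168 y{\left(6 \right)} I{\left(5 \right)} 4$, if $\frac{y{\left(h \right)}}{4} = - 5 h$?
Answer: $-28172160$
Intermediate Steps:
$T = - \frac{13}{2}$ ($T = -5 + \frac{1}{2} \left(-3\right) = -5 - \frac{3}{2} = - \frac{13}{2} \approx -6.5$)
$y{\left(h \right)} = - 20 h$ ($y{\left(h \right)} = 4 \left(- 5 h\right) = - 20 h$)
$x{\left(E \right)} = -5 + E^{2} - 2 E$
$I{\left(u \right)} = \frac{201}{4}$ ($I{\left(u \right)} = -5 + \left(- \frac{13}{2}\right)^{2} - -13 = -5 + \frac{169}{4} + 13 = \frac{201}{4}$)
$1168 y{\left(6 \right)} I{\left(5 \right)} 4 = 1168 \left(-20\right) 6 \cdot \frac{201}{4} \cdot 4 = 1168 \left(-120\right) \frac{201}{4} \cdot 4 = 1168 \left(\left(-6030\right) 4\right) = 1168 \left(-24120\right) = -28172160$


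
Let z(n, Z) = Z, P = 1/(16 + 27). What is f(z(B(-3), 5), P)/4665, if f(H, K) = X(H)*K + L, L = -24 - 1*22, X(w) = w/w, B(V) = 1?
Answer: -659/66865 ≈ -0.0098557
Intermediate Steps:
P = 1/43 ≈ 0.023256
X(w) = 1
L = -46 (L = -24 - 22 = -46)
f(H, K) = -46 + K (f(H, K) = 1*K - 46 = K - 46 = -46 + K)
f(z(B(-3), 5), P)/4665 = (-46 + 1/43)/4665 = -1977/43*1/4665 = -659/66865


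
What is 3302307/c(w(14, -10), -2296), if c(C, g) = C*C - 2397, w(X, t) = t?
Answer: -3302307/2297 ≈ -1437.7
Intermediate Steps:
c(C, g) = -2397 + C² (c(C, g) = C² - 2397 = -2397 + C²)
3302307/c(w(14, -10), -2296) = 3302307/(-2397 + (-10)²) = 3302307/(-2397 + 100) = 3302307/(-2297) = 3302307*(-1/2297) = -3302307/2297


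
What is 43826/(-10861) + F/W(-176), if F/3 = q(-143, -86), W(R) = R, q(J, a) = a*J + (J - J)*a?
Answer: -18564505/86888 ≈ -213.66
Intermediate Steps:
q(J, a) = J*a (q(J, a) = J*a + 0*a = J*a + 0 = J*a)
F = 36894 (F = 3*(-143*(-86)) = 3*12298 = 36894)
43826/(-10861) + F/W(-176) = 43826/(-10861) + 36894/(-176) = 43826*(-1/10861) + 36894*(-1/176) = -43826/10861 - 1677/8 = -18564505/86888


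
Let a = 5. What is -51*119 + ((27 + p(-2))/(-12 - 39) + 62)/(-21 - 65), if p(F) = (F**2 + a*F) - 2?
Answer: -26621777/4386 ≈ -6069.7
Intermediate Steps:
p(F) = -2 + F**2 + 5*F (p(F) = (F**2 + 5*F) - 2 = -2 + F**2 + 5*F)
-51*119 + ((27 + p(-2))/(-12 - 39) + 62)/(-21 - 65) = -51*119 + ((27 + (-2 + (-2)**2 + 5*(-2)))/(-12 - 39) + 62)/(-21 - 65) = -6069 + ((27 + (-2 + 4 - 10))/(-51) + 62)/(-86) = -6069 + ((27 - 8)*(-1/51) + 62)*(-1/86) = -6069 + (19*(-1/51) + 62)*(-1/86) = -6069 + (-19/51 + 62)*(-1/86) = -6069 + (3143/51)*(-1/86) = -6069 - 3143/4386 = -26621777/4386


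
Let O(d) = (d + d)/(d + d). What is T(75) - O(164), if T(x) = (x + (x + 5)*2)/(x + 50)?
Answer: 22/25 ≈ 0.88000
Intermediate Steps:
O(d) = 1 (O(d) = (2*d)/((2*d)) = (2*d)*(1/(2*d)) = 1)
T(x) = (10 + 3*x)/(50 + x) (T(x) = (x + (5 + x)*2)/(50 + x) = (x + (10 + 2*x))/(50 + x) = (10 + 3*x)/(50 + x))
T(75) - O(164) = (10 + 3*75)/(50 + 75) - 1*1 = (10 + 225)/125 - 1 = (1/125)*235 - 1 = 47/25 - 1 = 22/25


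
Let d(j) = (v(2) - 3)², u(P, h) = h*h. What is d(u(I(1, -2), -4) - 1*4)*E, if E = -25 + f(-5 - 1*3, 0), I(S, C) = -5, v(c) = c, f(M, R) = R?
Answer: -25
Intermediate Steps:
u(P, h) = h²
E = -25 (E = -25 + 0 = -25)
d(j) = 1 (d(j) = (2 - 3)² = (-1)² = 1)
d(u(I(1, -2), -4) - 1*4)*E = 1*(-25) = -25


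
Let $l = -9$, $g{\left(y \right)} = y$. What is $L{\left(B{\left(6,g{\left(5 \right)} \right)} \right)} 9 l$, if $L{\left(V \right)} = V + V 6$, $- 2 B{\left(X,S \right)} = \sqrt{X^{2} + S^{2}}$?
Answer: $\frac{567 \sqrt{61}}{2} \approx 2214.2$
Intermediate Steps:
$B{\left(X,S \right)} = - \frac{\sqrt{S^{2} + X^{2}}}{2}$ ($B{\left(X,S \right)} = - \frac{\sqrt{X^{2} + S^{2}}}{2} = - \frac{\sqrt{S^{2} + X^{2}}}{2}$)
$L{\left(V \right)} = 7 V$ ($L{\left(V \right)} = V + 6 V = 7 V$)
$L{\left(B{\left(6,g{\left(5 \right)} \right)} \right)} 9 l = 7 \left(- \frac{\sqrt{5^{2} + 6^{2}}}{2}\right) 9 \left(-9\right) = 7 \left(- \frac{\sqrt{25 + 36}}{2}\right) 9 \left(-9\right) = 7 \left(- \frac{\sqrt{61}}{2}\right) 9 \left(-9\right) = - \frac{7 \sqrt{61}}{2} \cdot 9 \left(-9\right) = - \frac{63 \sqrt{61}}{2} \left(-9\right) = \frac{567 \sqrt{61}}{2}$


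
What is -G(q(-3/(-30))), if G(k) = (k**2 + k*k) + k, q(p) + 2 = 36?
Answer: -2346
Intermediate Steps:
q(p) = 34 (q(p) = -2 + 36 = 34)
G(k) = k + 2*k**2 (G(k) = (k**2 + k**2) + k = 2*k**2 + k = k + 2*k**2)
-G(q(-3/(-30))) = -34*(1 + 2*34) = -34*(1 + 68) = -34*69 = -1*2346 = -2346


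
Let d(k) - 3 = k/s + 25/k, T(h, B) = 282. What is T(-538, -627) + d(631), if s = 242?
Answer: 43924281/152702 ≈ 287.65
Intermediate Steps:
d(k) = 3 + 25/k + k/242 (d(k) = 3 + (k/242 + 25/k) = 3 + (25/k + k/242) = 3 + 25/k + k/242)
T(-538, -627) + d(631) = 282 + (3 + 25/631 + (1/242)*631) = 282 + (3 + 25*(1/631) + 631/242) = 282 + (3 + 25/631 + 631/242) = 282 + 862317/152702 = 43924281/152702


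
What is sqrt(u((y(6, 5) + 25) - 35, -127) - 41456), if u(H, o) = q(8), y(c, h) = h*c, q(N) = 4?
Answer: 2*I*sqrt(10363) ≈ 203.6*I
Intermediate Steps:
y(c, h) = c*h
u(H, o) = 4
sqrt(u((y(6, 5) + 25) - 35, -127) - 41456) = sqrt(4 - 41456) = sqrt(-41452) = 2*I*sqrt(10363)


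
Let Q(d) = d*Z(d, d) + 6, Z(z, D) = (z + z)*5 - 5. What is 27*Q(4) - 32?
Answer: 3910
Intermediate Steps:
Z(z, D) = -5 + 10*z (Z(z, D) = (2*z)*5 - 5 = 10*z - 5 = -5 + 10*z)
Q(d) = 6 + d*(-5 + 10*d) (Q(d) = d*(-5 + 10*d) + 6 = 6 + d*(-5 + 10*d))
27*Q(4) - 32 = 27*(6 + 5*4*(-1 + 2*4)) - 32 = 27*(6 + 5*4*(-1 + 8)) - 32 = 27*(6 + 5*4*7) - 32 = 27*(6 + 140) - 32 = 27*146 - 32 = 3942 - 32 = 3910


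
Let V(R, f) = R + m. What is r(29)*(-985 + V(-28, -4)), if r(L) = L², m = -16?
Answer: -865389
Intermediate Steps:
V(R, f) = -16 + R (V(R, f) = R - 16 = -16 + R)
r(29)*(-985 + V(-28, -4)) = 29²*(-985 + (-16 - 28)) = 841*(-985 - 44) = 841*(-1029) = -865389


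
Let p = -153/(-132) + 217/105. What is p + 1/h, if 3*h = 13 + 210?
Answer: 476747/147180 ≈ 3.2392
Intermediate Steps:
p = 2129/660 (p = -153*(-1/132) + 217*(1/105) = 51/44 + 31/15 = 2129/660 ≈ 3.2258)
h = 223/3 (h = (13 + 210)/3 = (1/3)*223 = 223/3 ≈ 74.333)
p + 1/h = 2129/660 + 1/(223/3) = 2129/660 + 3/223 = 476747/147180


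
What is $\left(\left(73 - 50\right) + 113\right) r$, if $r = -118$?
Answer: $-16048$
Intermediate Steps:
$\left(\left(73 - 50\right) + 113\right) r = \left(\left(73 - 50\right) + 113\right) \left(-118\right) = \left(23 + 113\right) \left(-118\right) = 136 \left(-118\right) = -16048$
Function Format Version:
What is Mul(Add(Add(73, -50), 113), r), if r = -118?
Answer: -16048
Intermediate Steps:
Mul(Add(Add(73, -50), 113), r) = Mul(Add(Add(73, -50), 113), -118) = Mul(Add(23, 113), -118) = Mul(136, -118) = -16048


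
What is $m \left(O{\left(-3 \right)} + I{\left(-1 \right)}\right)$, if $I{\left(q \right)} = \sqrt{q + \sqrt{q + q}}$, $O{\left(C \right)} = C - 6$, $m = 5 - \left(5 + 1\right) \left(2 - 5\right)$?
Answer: $-207 + 23 \sqrt{-1 + i \sqrt{2}} \approx -193.08 + 26.882 i$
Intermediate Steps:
$m = 23$ ($m = 5 - 6 \left(-3\right) = 5 - -18 = 5 + 18 = 23$)
$O{\left(C \right)} = -6 + C$ ($O{\left(C \right)} = C - 6 = -6 + C$)
$I{\left(q \right)} = \sqrt{q + \sqrt{2} \sqrt{q}}$ ($I{\left(q \right)} = \sqrt{q + \sqrt{2 q}} = \sqrt{q + \sqrt{2} \sqrt{q}}$)
$m \left(O{\left(-3 \right)} + I{\left(-1 \right)}\right) = 23 \left(\left(-6 - 3\right) + \sqrt{-1 + \sqrt{2} \sqrt{-1}}\right) = 23 \left(-9 + \sqrt{-1 + \sqrt{2} i}\right) = 23 \left(-9 + \sqrt{-1 + i \sqrt{2}}\right) = -207 + 23 \sqrt{-1 + i \sqrt{2}}$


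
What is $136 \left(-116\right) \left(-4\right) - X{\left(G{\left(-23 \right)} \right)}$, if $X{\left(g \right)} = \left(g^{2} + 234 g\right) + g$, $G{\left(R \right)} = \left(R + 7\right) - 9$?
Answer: $68354$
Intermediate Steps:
$G{\left(R \right)} = -2 + R$ ($G{\left(R \right)} = \left(7 + R\right) - 9 = -2 + R$)
$X{\left(g \right)} = g^{2} + 235 g$
$136 \left(-116\right) \left(-4\right) - X{\left(G{\left(-23 \right)} \right)} = 136 \left(-116\right) \left(-4\right) - \left(-2 - 23\right) \left(235 - 25\right) = \left(-15776\right) \left(-4\right) - - 25 \left(235 - 25\right) = 63104 - \left(-25\right) 210 = 63104 - -5250 = 63104 + 5250 = 68354$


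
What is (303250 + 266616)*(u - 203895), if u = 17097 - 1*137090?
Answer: -184572759008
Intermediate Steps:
u = -119993 (u = 17097 - 137090 = -119993)
(303250 + 266616)*(u - 203895) = (303250 + 266616)*(-119993 - 203895) = 569866*(-323888) = -184572759008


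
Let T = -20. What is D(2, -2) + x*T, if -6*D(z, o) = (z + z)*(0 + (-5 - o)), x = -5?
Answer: 102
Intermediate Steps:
D(z, o) = -z*(-5 - o)/3 (D(z, o) = -(z + z)*(0 + (-5 - o))/6 = -2*z*(-5 - o)/6 = -z*(-5 - o)/3)
D(2, -2) + x*T = (⅓)*2*(5 - 2) - 5*(-20) = (⅓)*2*3 + 100 = 2 + 100 = 102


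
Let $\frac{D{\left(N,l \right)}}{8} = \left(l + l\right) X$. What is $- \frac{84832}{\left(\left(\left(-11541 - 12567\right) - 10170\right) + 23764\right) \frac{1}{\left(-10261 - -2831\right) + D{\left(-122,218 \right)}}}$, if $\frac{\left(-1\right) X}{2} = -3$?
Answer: $\frac{572531168}{5257} \approx 1.0891 \cdot 10^{5}$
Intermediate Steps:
$X = 6$ ($X = \left(-2\right) \left(-3\right) = 6$)
$D{\left(N,l \right)} = 96 l$ ($D{\left(N,l \right)} = 8 \left(l + l\right) 6 = 8 \cdot 2 l 6 = 8 \cdot 12 l = 96 l$)
$- \frac{84832}{\left(\left(\left(-11541 - 12567\right) - 10170\right) + 23764\right) \frac{1}{\left(-10261 - -2831\right) + D{\left(-122,218 \right)}}} = - \frac{84832}{\left(\left(\left(-11541 - 12567\right) - 10170\right) + 23764\right) \frac{1}{\left(-10261 - -2831\right) + 96 \cdot 218}} = - \frac{84832}{\left(\left(-24108 - 10170\right) + 23764\right) \frac{1}{\left(-10261 + 2831\right) + 20928}} = - \frac{84832}{\left(-34278 + 23764\right) \frac{1}{-7430 + 20928}} = - \frac{84832}{\left(-10514\right) \frac{1}{13498}} = - \frac{84832}{- \frac{5257}{6749}} = \left(-84832\right) \left(- \frac{6749}{5257}\right) = \frac{572531168}{5257}$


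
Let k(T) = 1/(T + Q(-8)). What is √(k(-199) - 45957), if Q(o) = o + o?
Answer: 2*I*√531090635/215 ≈ 214.38*I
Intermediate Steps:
Q(o) = 2*o
k(T) = 1/(-16 + T) (k(T) = 1/(T + 2*(-8)) = 1/(T - 16) = 1/(-16 + T))
√(k(-199) - 45957) = √(1/(-16 - 199) - 45957) = √(1/(-215) - 45957) = √(-1/215 - 45957) = √(-9880756/215) = 2*I*√531090635/215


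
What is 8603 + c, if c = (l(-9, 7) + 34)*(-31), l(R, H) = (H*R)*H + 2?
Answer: 21158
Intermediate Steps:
l(R, H) = 2 + R*H**2 (l(R, H) = R*H**2 + 2 = 2 + R*H**2)
c = 12555 (c = ((2 - 9*7**2) + 34)*(-31) = ((2 - 9*49) + 34)*(-31) = ((2 - 441) + 34)*(-31) = (-439 + 34)*(-31) = -405*(-31) = 12555)
8603 + c = 8603 + 12555 = 21158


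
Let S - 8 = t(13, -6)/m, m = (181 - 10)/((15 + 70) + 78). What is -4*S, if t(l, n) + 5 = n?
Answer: 1700/171 ≈ 9.9415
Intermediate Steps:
t(l, n) = -5 + n
m = 171/163 (m = 171/(85 + 78) = 171/163 ≈ 1.0491)
S = -425/171 (S = 8 + (-5 - 6)/(171/163) = 8 - 11*163/171 = 8 - 1793/171 = -425/171 ≈ -2.4854)
-4*S = -4*(-425/171) = 1700/171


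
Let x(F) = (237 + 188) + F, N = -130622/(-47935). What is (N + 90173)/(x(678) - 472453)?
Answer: -4322573377/22594162250 ≈ -0.19131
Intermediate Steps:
N = 130622/47935 (N = -130622*(-1/47935) = 130622/47935 ≈ 2.7250)
x(F) = 425 + F
(N + 90173)/(x(678) - 472453) = (130622/47935 + 90173)/((425 + 678) - 472453) = 4322573377/(47935*(1103 - 472453)) = (4322573377/47935)/(-471350) = (4322573377/47935)*(-1/471350) = -4322573377/22594162250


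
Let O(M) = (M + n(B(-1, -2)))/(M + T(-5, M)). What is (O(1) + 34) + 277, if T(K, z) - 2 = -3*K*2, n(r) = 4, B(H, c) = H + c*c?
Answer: 10268/33 ≈ 311.15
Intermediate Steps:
B(H, c) = H + c²
T(K, z) = 2 - 6*K (T(K, z) = 2 - 3*K*2 = 2 - 6*K)
O(M) = (4 + M)/(32 + M) (O(M) = (M + 4)/(M + (2 - 6*(-5))) = (4 + M)/(M + (2 + 30)) = (4 + M)/(M + 32) = (4 + M)/(32 + M))
(O(1) + 34) + 277 = ((4 + 1)/(32 + 1) + 34) + 277 = (5/33 + 34) + 277 = 1127/33 + 277 = 10268/33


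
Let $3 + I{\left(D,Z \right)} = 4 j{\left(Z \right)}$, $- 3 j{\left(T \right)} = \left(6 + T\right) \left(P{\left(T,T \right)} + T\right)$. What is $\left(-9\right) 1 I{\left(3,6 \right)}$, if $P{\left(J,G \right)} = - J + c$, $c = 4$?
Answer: $603$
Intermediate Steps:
$P{\left(J,G \right)} = 4 - J$ ($P{\left(J,G \right)} = - J + 4 = 4 - J$)
$j{\left(T \right)} = -8 - \frac{4 T}{3}$ ($j{\left(T \right)} = - \frac{\left(6 + T\right) \left(\left(4 - T\right) + T\right)}{3} = - \frac{\left(6 + T\right) 4}{3} = - \frac{24 + 4 T}{3} = -8 - \frac{4 T}{3}$)
$I{\left(D,Z \right)} = -35 - \frac{16 Z}{3}$ ($I{\left(D,Z \right)} = -3 + 4 \left(-8 - \frac{4 Z}{3}\right) = -3 - \left(32 + \frac{16 Z}{3}\right) = -35 - \frac{16 Z}{3}$)
$\left(-9\right) 1 I{\left(3,6 \right)} = \left(-9\right) 1 \left(-35 - 32\right) = - 9 \left(-35 - 32\right) = \left(-9\right) \left(-67\right) = 603$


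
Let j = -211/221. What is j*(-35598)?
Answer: 441834/13 ≈ 33987.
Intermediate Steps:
j = -211/221 (j = -211*1/221 = -211/221 ≈ -0.95475)
j*(-35598) = -211/221*(-35598) = 441834/13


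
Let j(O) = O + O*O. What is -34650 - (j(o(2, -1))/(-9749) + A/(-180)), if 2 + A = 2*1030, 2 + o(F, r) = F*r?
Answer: -10130741233/292470 ≈ -34639.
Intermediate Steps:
o(F, r) = -2 + F*r
j(O) = O + O²
A = 2058 (A = -2 + 2*1030 = -2 + 2060 = 2058)
-34650 - (j(o(2, -1))/(-9749) + A/(-180)) = -34650 - (((-2 + 2*(-1))*(1 + (-2 + 2*(-1))))/(-9749) + 2058/(-180)) = -34650 - (((-2 - 2)*(1 + (-2 - 2)))*(-1/9749) + 2058*(-1/180)) = -34650 - (-4*(1 - 4)*(-1/9749) - 343/30) = -34650 - (-4*(-3)*(-1/9749) - 343/30) = -34650 - (12*(-1/9749) - 343/30) = -34650 - (-12/9749 - 343/30) = -34650 - 1*(-3344267/292470) = -34650 + 3344267/292470 = -10130741233/292470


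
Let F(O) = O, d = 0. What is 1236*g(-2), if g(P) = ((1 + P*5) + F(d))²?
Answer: 100116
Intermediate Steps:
g(P) = (1 + 5*P)² (g(P) = ((1 + P*5) + 0)² = ((1 + 5*P) + 0)² = (1 + 5*P)²)
1236*g(-2) = 1236*(1 + 5*(-2))² = 1236*(1 - 10)² = 1236*(-9)² = 1236*81 = 100116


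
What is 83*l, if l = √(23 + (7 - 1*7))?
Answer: 83*√23 ≈ 398.05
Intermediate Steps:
l = √23 (l = √(23 + (7 - 7)) = √(23 + 0) = √23 ≈ 4.7958)
83*l = 83*√23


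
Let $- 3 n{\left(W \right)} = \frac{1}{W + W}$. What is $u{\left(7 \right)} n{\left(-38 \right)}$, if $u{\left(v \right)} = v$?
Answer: $\frac{7}{228} \approx 0.030702$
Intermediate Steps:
$n{\left(W \right)} = - \frac{1}{6 W}$ ($n{\left(W \right)} = - \frac{1}{3 \left(W + W\right)} = - \frac{1}{3 \cdot 2 W} = - \frac{\frac{1}{2} \frac{1}{W}}{3} = - \frac{1}{6 W}$)
$u{\left(7 \right)} n{\left(-38 \right)} = 7 \left(- \frac{1}{6 \left(-38\right)}\right) = 7 \left(\left(- \frac{1}{6}\right) \left(- \frac{1}{38}\right)\right) = 7 \cdot \frac{1}{228} = \frac{7}{228}$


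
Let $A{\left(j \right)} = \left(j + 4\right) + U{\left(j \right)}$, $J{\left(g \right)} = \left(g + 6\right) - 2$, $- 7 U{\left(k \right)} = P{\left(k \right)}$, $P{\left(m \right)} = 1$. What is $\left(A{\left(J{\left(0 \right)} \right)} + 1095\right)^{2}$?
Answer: $\frac{59598400}{49} \approx 1.2163 \cdot 10^{6}$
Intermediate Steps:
$U{\left(k \right)} = - \frac{1}{7}$ ($U{\left(k \right)} = \left(- \frac{1}{7}\right) 1 = - \frac{1}{7}$)
$J{\left(g \right)} = 4 + g$ ($J{\left(g \right)} = \left(6 + g\right) - 2 = 4 + g$)
$A{\left(j \right)} = \frac{27}{7} + j$ ($A{\left(j \right)} = \left(j + 4\right) - \frac{1}{7} = \left(4 + j\right) - \frac{1}{7} = \frac{27}{7} + j$)
$\left(A{\left(J{\left(0 \right)} \right)} + 1095\right)^{2} = \left(\left(\frac{27}{7} + \left(4 + 0\right)\right) + 1095\right)^{2} = \left(\left(\frac{27}{7} + 4\right) + 1095\right)^{2} = \left(\frac{55}{7} + 1095\right)^{2} = \left(\frac{7720}{7}\right)^{2} = \frac{59598400}{49}$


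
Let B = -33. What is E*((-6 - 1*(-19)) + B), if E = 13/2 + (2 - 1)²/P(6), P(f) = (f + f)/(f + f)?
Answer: -150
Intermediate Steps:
P(f) = 1 (P(f) = (2*f)/((2*f)) = (2*f)*(1/(2*f)) = 1)
E = 15/2 (E = 13/2 + (2 - 1)²/1 = 13*(½) + 1²*1 = 13/2 + 1*1 = 13/2 + 1 = 15/2 ≈ 7.5000)
E*((-6 - 1*(-19)) + B) = 15*((-6 - 1*(-19)) - 33)/2 = 15*((-6 + 19) - 33)/2 = 15*(13 - 33)/2 = (15/2)*(-20) = -150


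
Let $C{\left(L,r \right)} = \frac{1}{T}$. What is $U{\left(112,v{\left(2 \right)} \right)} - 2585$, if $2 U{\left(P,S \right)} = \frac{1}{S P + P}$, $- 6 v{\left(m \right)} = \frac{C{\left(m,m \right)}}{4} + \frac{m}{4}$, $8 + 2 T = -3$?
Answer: $- \frac{17660687}{6832} \approx -2585.0$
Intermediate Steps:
$T = - \frac{11}{2}$ ($T = -4 + \frac{1}{2} \left(-3\right) = -4 - \frac{3}{2} = - \frac{11}{2} \approx -5.5$)
$C{\left(L,r \right)} = - \frac{2}{11}$ ($C{\left(L,r \right)} = \frac{1}{- \frac{11}{2}} = - \frac{2}{11}$)
$v{\left(m \right)} = \frac{1}{132} - \frac{m}{24}$ ($v{\left(m \right)} = - \frac{- \frac{2}{11 \cdot 4} + \frac{m}{4}}{6} = - \frac{\left(- \frac{2}{11}\right) \frac{1}{4} + m \frac{1}{4}}{6} = - \frac{- \frac{1}{22} + \frac{m}{4}}{6} = \frac{1}{132} - \frac{m}{24}$)
$U{\left(P,S \right)} = \frac{1}{2 \left(P + P S\right)}$ ($U{\left(P,S \right)} = \frac{1}{2 \left(S P + P\right)} = \frac{1}{2 \left(P S + P\right)} = \frac{1}{2 \left(P + P S\right)}$)
$U{\left(112,v{\left(2 \right)} \right)} - 2585 = \frac{1}{2 \cdot 112 \left(1 + \left(\frac{1}{132} - \frac{1}{12}\right)\right)} - 2585 = \frac{1}{2} \cdot \frac{1}{112} \frac{1}{1 + \left(\frac{1}{132} - \frac{1}{12}\right)} - 2585 = \frac{1}{2} \cdot \frac{1}{112} \frac{1}{1 - \frac{5}{66}} - 2585 = \frac{1}{2} \cdot \frac{1}{112} \frac{1}{\frac{61}{66}} - 2585 = \frac{1}{2} \cdot \frac{1}{112} \cdot \frac{66}{61} - 2585 = \frac{33}{6832} - 2585 = - \frac{17660687}{6832}$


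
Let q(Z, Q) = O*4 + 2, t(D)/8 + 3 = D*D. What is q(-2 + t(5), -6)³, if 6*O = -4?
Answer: -8/27 ≈ -0.29630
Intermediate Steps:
O = -⅔ (O = (⅙)*(-4) = -⅔ ≈ -0.66667)
t(D) = -24 + 8*D² (t(D) = -24 + 8*(D*D) = -24 + 8*D²)
q(Z, Q) = -⅔ (q(Z, Q) = -⅔*4 + 2 = -8/3 + 2 = -⅔)
q(-2 + t(5), -6)³ = (-⅔)³ = -8/27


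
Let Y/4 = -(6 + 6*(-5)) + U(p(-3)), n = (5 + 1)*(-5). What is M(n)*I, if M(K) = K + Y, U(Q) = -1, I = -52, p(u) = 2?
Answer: -3224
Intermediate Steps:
n = -30 (n = 6*(-5) = -30)
Y = 92 (Y = 4*(-(6 + 6*(-5)) - 1) = 4*(-(6 - 30) - 1) = 4*(-1*(-24) - 1) = 4*(24 - 1) = 4*23 = 92)
M(K) = 92 + K (M(K) = K + 92 = 92 + K)
M(n)*I = (92 - 30)*(-52) = 62*(-52) = -3224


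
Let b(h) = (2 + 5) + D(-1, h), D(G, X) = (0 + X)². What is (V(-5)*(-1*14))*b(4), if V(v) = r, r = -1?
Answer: 322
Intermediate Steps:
D(G, X) = X²
b(h) = 7 + h² (b(h) = (2 + 5) + h² = 7 + h²)
V(v) = -1
(V(-5)*(-1*14))*b(4) = (-(-1)*14)*(7 + 4²) = (-1*(-14))*(7 + 16) = 14*23 = 322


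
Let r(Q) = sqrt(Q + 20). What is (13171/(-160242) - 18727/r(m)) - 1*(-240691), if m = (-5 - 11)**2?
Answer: 38568794051/160242 - 18727*sqrt(69)/138 ≈ 2.3956e+5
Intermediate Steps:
m = 256 (m = (-16)**2 = 256)
r(Q) = sqrt(20 + Q)
(13171/(-160242) - 18727/r(m)) - 1*(-240691) = (13171/(-160242) - 18727/sqrt(20 + 256)) - 1*(-240691) = (13171*(-1/160242) - 18727*sqrt(69)/138) + 240691 = (-13171/160242 - 18727*sqrt(69)/138) + 240691 = 38568794051/160242 - 18727*sqrt(69)/138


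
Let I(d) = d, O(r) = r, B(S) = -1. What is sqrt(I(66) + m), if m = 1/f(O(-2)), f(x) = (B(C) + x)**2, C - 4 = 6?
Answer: sqrt(595)/3 ≈ 8.1309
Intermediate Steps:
C = 10 (C = 4 + 6 = 10)
f(x) = (-1 + x)**2
m = 1/9 (m = 1/((-1 - 2)**2) = 1/((-3)**2) = 1/9 ≈ 0.11111)
sqrt(I(66) + m) = sqrt(66 + 1/9) = sqrt(595/9) = sqrt(595)/3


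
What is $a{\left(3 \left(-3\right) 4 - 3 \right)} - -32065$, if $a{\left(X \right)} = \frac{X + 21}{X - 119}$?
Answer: $\frac{2533144}{79} \approx 32065.0$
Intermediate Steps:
$a{\left(X \right)} = \frac{21 + X}{-119 + X}$
$a{\left(3 \left(-3\right) 4 - 3 \right)} - -32065 = \frac{21 + \left(3 \left(-3\right) 4 - 3\right)}{-119 + \left(3 \left(-3\right) 4 - 3\right)} - -32065 = \frac{21 - 39}{-119 - 39} + 32065 = \frac{1}{-158} \left(-18\right) + 32065 = \left(- \frac{1}{158}\right) \left(-18\right) + 32065 = \frac{9}{79} + 32065 = \frac{2533144}{79}$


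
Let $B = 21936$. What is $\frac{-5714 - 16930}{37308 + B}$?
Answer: $- \frac{1887}{4937} \approx -0.38222$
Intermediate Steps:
$\frac{-5714 - 16930}{37308 + B} = \frac{-5714 - 16930}{37308 + 21936} = - \frac{22644}{59244} = \left(-22644\right) \frac{1}{59244} = - \frac{1887}{4937}$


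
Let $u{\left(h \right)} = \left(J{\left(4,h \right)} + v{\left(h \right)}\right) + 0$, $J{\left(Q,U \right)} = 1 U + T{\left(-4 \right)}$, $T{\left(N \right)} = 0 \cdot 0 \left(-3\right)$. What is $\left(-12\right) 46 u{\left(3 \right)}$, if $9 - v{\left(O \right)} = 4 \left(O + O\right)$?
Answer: $6624$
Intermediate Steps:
$T{\left(N \right)} = 0$ ($T{\left(N \right)} = 0 \left(-3\right) = 0$)
$v{\left(O \right)} = 9 - 8 O$ ($v{\left(O \right)} = 9 - 4 \left(O + O\right) = 9 - 4 \cdot 2 O = 9 - 8 O$)
$J{\left(Q,U \right)} = U$ ($J{\left(Q,U \right)} = 1 U + 0 = U + 0 = U$)
$u{\left(h \right)} = 9 - 7 h$ ($u{\left(h \right)} = \left(h - \left(-9 + 8 h\right)\right) + 0 = \left(9 - 7 h\right) + 0 = 9 - 7 h$)
$\left(-12\right) 46 u{\left(3 \right)} = \left(-12\right) 46 \left(9 - 21\right) = - 552 \left(9 - 21\right) = \left(-552\right) \left(-12\right) = 6624$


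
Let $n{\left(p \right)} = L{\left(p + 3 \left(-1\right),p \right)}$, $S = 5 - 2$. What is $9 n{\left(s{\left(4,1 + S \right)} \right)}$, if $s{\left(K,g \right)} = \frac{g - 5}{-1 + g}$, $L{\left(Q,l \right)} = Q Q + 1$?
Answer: $109$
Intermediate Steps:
$S = 3$
$L{\left(Q,l \right)} = 1 + Q^{2}$ ($L{\left(Q,l \right)} = Q^{2} + 1 = 1 + Q^{2}$)
$s{\left(K,g \right)} = \frac{-5 + g}{-1 + g}$
$n{\left(p \right)} = 1 + \left(-3 + p\right)^{2}$ ($n{\left(p \right)} = 1 + \left(p + 3 \left(-1\right)\right)^{2} = 1 + \left(p - 3\right)^{2} = 1 + \left(-3 + p\right)^{2}$)
$9 n{\left(s{\left(4,1 + S \right)} \right)} = 9 \left(1 + \left(-3 + \frac{-5 + \left(1 + 3\right)}{-1 + \left(1 + 3\right)}\right)^{2}\right) = 9 \left(1 + \left(-3 + \frac{-5 + 4}{-1 + 4}\right)^{2}\right) = 9 \left(1 + \left(-3 + \frac{1}{3} \left(-1\right)\right)^{2}\right) = 9 \left(1 + \left(-3 - \frac{1}{3}\right)^{2}\right) = 9 \left(1 + \left(- \frac{10}{3}\right)^{2}\right) = 9 \left(1 + \frac{100}{9}\right) = 9 \cdot \frac{109}{9} = 109$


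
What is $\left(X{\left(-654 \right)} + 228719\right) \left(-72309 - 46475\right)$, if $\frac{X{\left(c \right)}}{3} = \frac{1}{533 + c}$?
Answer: $- \frac{3287346724864}{121} \approx -2.7168 \cdot 10^{10}$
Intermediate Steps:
$X{\left(c \right)} = \frac{3}{533 + c}$
$\left(X{\left(-654 \right)} + 228719\right) \left(-72309 - 46475\right) = \left(\frac{3}{533 - 654} + 228719\right) \left(-72309 - 46475\right) = \left(\frac{3}{-121} + 228719\right) \left(-118784\right) = \left(3 \left(- \frac{1}{121}\right) + 228719\right) \left(-118784\right) = \left(- \frac{3}{121} + 228719\right) \left(-118784\right) = \frac{27674996}{121} \left(-118784\right) = - \frac{3287346724864}{121}$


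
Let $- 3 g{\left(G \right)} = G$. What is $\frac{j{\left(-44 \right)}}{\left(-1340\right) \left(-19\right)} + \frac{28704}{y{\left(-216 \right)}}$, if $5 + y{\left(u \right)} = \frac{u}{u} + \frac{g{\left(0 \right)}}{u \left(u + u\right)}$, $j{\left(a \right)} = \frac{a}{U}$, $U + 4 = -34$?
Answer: $- \frac{1735659109}{241870} \approx -7176.0$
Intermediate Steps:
$U = -38$ ($U = -4 - 34 = -38$)
$j{\left(a \right)} = - \frac{a}{38}$ ($j{\left(a \right)} = \frac{a}{-38} = a \left(- \frac{1}{38}\right) = - \frac{a}{38}$)
$g{\left(G \right)} = - \frac{G}{3}$
$y{\left(u \right)} = -4$ ($y{\left(u \right)} = -5 + \left(\frac{u}{u} + \frac{\left(- \frac{1}{3}\right) 0}{u \left(u + u\right)}\right) = -5 + \left(1 + \frac{0}{u 2 u}\right) = -5 + \left(1 + \frac{0}{2 u^{2}}\right) = -5 + \left(1 + 0 \frac{1}{2 u^{2}}\right) = -5 + \left(1 + 0\right) = -5 + 1 = -4$)
$\frac{j{\left(-44 \right)}}{\left(-1340\right) \left(-19\right)} + \frac{28704}{y{\left(-216 \right)}} = \frac{\left(- \frac{1}{38}\right) \left(-44\right)}{\left(-1340\right) \left(-19\right)} + \frac{28704}{-4} = \frac{22}{19 \cdot 25460} + 28704 \left(- \frac{1}{4}\right) = \frac{22}{19} \cdot \frac{1}{25460} - 7176 = \frac{11}{241870} - 7176 = - \frac{1735659109}{241870}$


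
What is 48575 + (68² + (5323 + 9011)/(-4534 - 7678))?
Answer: 324825927/6106 ≈ 53198.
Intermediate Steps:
48575 + (68² + (5323 + 9011)/(-4534 - 7678)) = 48575 + (4624 + 14334/(-12212)) = 48575 + (4624 + 14334*(-1/12212)) = 48575 + (4624 - 7167/6106) = 48575 + 28226977/6106 = 324825927/6106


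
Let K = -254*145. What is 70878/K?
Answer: -35439/18415 ≈ -1.9245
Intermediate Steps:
K = -36830
70878/K = 70878/(-36830) = 70878*(-1/36830) = -35439/18415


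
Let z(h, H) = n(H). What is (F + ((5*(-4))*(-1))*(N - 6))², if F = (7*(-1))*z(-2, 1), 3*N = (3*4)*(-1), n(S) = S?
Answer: 42849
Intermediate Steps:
z(h, H) = H
N = -4 (N = ((3*4)*(-1))/3 = (12*(-1))/3 = (⅓)*(-12) = -4)
F = -7 (F = (7*(-1))*1 = -7*1 = -7)
(F + ((5*(-4))*(-1))*(N - 6))² = (-7 + ((5*(-4))*(-1))*(-4 - 6))² = (-7 - 20*(-1)*(-10))² = (-7 + 20*(-10))² = (-7 - 200)² = (-207)² = 42849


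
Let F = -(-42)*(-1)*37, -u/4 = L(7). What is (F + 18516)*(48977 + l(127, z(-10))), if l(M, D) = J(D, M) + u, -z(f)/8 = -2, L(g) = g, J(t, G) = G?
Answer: 832427112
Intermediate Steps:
u = -28 (u = -4*7 = -28)
z(f) = 16 (z(f) = -8*(-2) = 16)
l(M, D) = -28 + M (l(M, D) = M - 28 = -28 + M)
F = -1554 (F = -7*6*37 = -42*37 = -1554)
(F + 18516)*(48977 + l(127, z(-10))) = (-1554 + 18516)*(48977 + (-28 + 127)) = 16962*(48977 + 99) = 16962*49076 = 832427112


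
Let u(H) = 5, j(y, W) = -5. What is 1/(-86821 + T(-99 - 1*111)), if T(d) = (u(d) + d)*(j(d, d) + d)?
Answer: -1/42746 ≈ -2.3394e-5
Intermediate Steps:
T(d) = (-5 + d)*(5 + d) (T(d) = (5 + d)*(-5 + d) = (-5 + d)*(5 + d))
1/(-86821 + T(-99 - 1*111)) = 1/(-86821 + (-25 + (-99 - 1*111)²)) = 1/(-86821 + (-25 + (-99 - 111)²)) = 1/(-86821 + (-25 + (-210)²)) = 1/(-86821 + (-25 + 44100)) = 1/(-86821 + 44075) = 1/(-42746) = -1/42746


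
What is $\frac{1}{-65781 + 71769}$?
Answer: $\frac{1}{5988} \approx 0.000167$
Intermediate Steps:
$\frac{1}{-65781 + 71769} = \frac{1}{5988}$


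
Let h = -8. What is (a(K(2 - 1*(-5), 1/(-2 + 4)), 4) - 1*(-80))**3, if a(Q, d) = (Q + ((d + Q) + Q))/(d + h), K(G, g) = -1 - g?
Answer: 263374721/512 ≈ 5.1440e+5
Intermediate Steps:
a(Q, d) = (d + 3*Q)/(-8 + d) (a(Q, d) = (Q + ((d + Q) + Q))/(d - 8) = (Q + ((Q + d) + Q))/(-8 + d) = (Q + (d + 2*Q))/(-8 + d) = (d + 3*Q)/(-8 + d))
(a(K(2 - 1*(-5), 1/(-2 + 4)), 4) - 1*(-80))**3 = ((4 + 3*(-1 - 1/(-2 + 4)))/(-8 + 4) - 1*(-80))**3 = ((4 + 3*(-1 - 1/2))/(-4) + 80)**3 = (-(4 + 3*(-1 - 1*1/2))/4 + 80)**3 = (-(4 + 3*(-1 - 1/2))/4 + 80)**3 = (-(4 + 3*(-3/2))/4 + 80)**3 = (-(4 - 9/2)/4 + 80)**3 = (-1/4*(-1/2) + 80)**3 = (1/8 + 80)**3 = (641/8)**3 = 263374721/512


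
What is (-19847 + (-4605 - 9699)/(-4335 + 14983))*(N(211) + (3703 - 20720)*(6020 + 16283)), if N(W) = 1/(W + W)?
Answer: 4231175640711317545/561682 ≈ 7.5330e+12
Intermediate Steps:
N(W) = 1/(2*W)
(-19847 + (-4605 - 9699)/(-4335 + 14983))*(N(211) + (3703 - 20720)*(6020 + 16283)) = (-19847 + (-4605 - 9699)/(-4335 + 14983))*((1/2)/211 + (3703 - 20720)*(6020 + 16283)) = (-19847 - 14304/10648)*((1/2)*(1/211) - 17017*22303) = (-19847 - 14304*1/10648)*(1/422 - 379530151) = (-19847 - 1788/1331)*(-160161723721/422) = -26418145/1331*(-160161723721/422) = 4231175640711317545/561682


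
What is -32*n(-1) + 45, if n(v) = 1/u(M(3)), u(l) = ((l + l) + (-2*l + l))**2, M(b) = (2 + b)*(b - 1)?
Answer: 1117/25 ≈ 44.680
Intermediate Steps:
M(b) = (-1 + b)*(2 + b) (M(b) = (2 + b)*(-1 + b) = (-1 + b)*(2 + b))
u(l) = l**2 (u(l) = (2*l - l)**2 = l**2)
n(v) = 1/100 (n(v) = 1/((-2 + 3 + 3**2)**2) = 1/((-2 + 3 + 9)**2) = 1/(10**2) = 1/100)
-32*n(-1) + 45 = -32*1/100 + 45 = -8/25 + 45 = 1117/25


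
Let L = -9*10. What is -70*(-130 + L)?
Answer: 15400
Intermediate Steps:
L = -90
-70*(-130 + L) = -70*(-130 - 90) = -70*(-220) = 15400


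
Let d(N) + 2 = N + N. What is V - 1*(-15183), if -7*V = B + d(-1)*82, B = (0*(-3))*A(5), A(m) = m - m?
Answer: 106609/7 ≈ 15230.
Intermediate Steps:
A(m) = 0
d(N) = -2 + 2*N (d(N) = -2 + (N + N) = -2 + 2*N)
B = 0 (B = (0*(-3))*0 = 0*0 = 0)
V = 328/7 (V = -(0 + (-2 + 2*(-1))*82)/7 = -(0 + (-2 - 2)*82)/7 = -(0 - 4*82)/7 = -(0 - 328)/7 = -1/7*(-328) = 328/7 ≈ 46.857)
V - 1*(-15183) = 328/7 - 1*(-15183) = 328/7 + 15183 = 106609/7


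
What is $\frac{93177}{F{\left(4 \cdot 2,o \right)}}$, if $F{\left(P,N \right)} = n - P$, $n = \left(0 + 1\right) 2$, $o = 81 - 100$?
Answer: $- \frac{31059}{2} \approx -15530.0$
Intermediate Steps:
$o = -19$ ($o = 81 - 100 = -19$)
$n = 2$ ($n = 1 \cdot 2 = 2$)
$F{\left(P,N \right)} = 2 - P$
$\frac{93177}{F{\left(4 \cdot 2,o \right)}} = \frac{93177}{2 - 4 \cdot 2} = \frac{93177}{2 - 8} = \frac{93177}{-6} = 93177 \left(- \frac{1}{6}\right) = - \frac{31059}{2}$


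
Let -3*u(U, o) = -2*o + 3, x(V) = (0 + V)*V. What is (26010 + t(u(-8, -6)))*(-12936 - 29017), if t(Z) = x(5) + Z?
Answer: -1092036590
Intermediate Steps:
x(V) = V² (x(V) = V*V = V²)
u(U, o) = -1 + 2*o/3 (u(U, o) = -(-2*o + 3)/3 = -(3 - 2*o)/3 = -1 + 2*o/3)
t(Z) = 25 + Z (t(Z) = 5² + Z = 25 + Z)
(26010 + t(u(-8, -6)))*(-12936 - 29017) = (26010 + (25 + (-1 + (⅔)*(-6))))*(-12936 - 29017) = (26010 + (25 + (-1 - 4)))*(-41953) = (26010 + (25 - 5))*(-41953) = (26010 + 20)*(-41953) = 26030*(-41953) = -1092036590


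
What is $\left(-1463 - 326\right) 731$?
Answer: $-1307759$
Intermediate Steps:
$\left(-1463 - 326\right) 731 = \left(-1789\right) 731 = -1307759$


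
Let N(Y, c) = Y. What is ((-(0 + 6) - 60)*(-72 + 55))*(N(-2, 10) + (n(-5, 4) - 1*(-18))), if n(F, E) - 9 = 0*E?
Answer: 28050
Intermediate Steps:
n(F, E) = 9 (n(F, E) = 9 + 0*E = 9 + 0 = 9)
((-(0 + 6) - 60)*(-72 + 55))*(N(-2, 10) + (n(-5, 4) - 1*(-18))) = ((-(0 + 6) - 60)*(-72 + 55))*(-2 + (9 - 1*(-18))) = ((-1*6 - 60)*(-17))*(-2 + (9 + 18)) = ((-6 - 60)*(-17))*(-2 + 27) = -66*(-17)*25 = 1122*25 = 28050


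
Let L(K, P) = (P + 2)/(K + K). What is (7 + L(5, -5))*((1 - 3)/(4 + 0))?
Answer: -67/20 ≈ -3.3500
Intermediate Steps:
L(K, P) = (2 + P)/(2*K) (L(K, P) = (2 + P)/((2*K)) = (2 + P)*(1/(2*K)) = (2 + P)/(2*K))
(7 + L(5, -5))*((1 - 3)/(4 + 0)) = (7 + (½)*(2 - 5)/5)*((1 - 3)/(4 + 0)) = (7 + (½)*(⅕)*(-3))*(-2/4) = (7 - 3/10)*(-2*¼) = (67/10)*(-½) = -67/20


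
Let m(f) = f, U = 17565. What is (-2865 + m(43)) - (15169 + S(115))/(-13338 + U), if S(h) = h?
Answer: -11943878/4227 ≈ -2825.6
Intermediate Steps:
(-2865 + m(43)) - (15169 + S(115))/(-13338 + U) = (-2865 + 43) - (15169 + 115)/(-13338 + 17565) = -2822 - 15284/4227 = -11943878/4227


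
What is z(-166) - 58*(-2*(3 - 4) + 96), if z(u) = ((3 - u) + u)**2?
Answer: -5675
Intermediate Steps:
z(u) = 9 (z(u) = 3**2 = 9)
z(-166) - 58*(-2*(3 - 4) + 96) = 9 - 58*(-2*(3 - 4) + 96) = 9 - 58*(-2*(-1) + 96) = 9 - 58*(2 + 96) = 9 - 58*98 = 9 - 5684 = -5675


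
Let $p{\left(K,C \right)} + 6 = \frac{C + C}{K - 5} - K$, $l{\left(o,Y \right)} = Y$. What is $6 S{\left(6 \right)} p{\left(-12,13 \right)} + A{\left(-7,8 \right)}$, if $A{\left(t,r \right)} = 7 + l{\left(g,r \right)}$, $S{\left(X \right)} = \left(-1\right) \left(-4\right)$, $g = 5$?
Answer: $\frac{2079}{17} \approx 122.29$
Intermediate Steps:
$S{\left(X \right)} = 4$
$A{\left(t,r \right)} = 7 + r$
$p{\left(K,C \right)} = -6 - K + \frac{2 C}{-5 + K}$ ($p{\left(K,C \right)} = -6 - \left(K - \frac{C + C}{K - 5}\right) = -6 + \left(\frac{2 C}{-5 + K} - K\right) = -6 + \left(- K + \frac{2 C}{-5 + K}\right) = -6 - K + \frac{2 C}{-5 + K}$)
$6 S{\left(6 \right)} p{\left(-12,13 \right)} + A{\left(-7,8 \right)} = 6 \cdot 4 \frac{30 - -12 - \left(-12\right)^{2} + 2 \cdot 13}{-5 - 12} + \left(7 + 8\right) = 24 \frac{30 + 12 - 144 + 26}{-17} + 15 = 24 \left(- \frac{30 + 12 - 144 + 26}{17}\right) + 15 = 24 \left(\left(- \frac{1}{17}\right) \left(-76\right)\right) + 15 = 24 \cdot \frac{76}{17} + 15 = \frac{1824}{17} + 15 = \frac{2079}{17}$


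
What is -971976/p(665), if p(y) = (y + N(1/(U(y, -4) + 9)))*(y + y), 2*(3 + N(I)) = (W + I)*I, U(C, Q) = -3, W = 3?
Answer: -34991136/31709195 ≈ -1.1035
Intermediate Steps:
N(I) = -3 + I*(3 + I)/2 (N(I) = -3 + ((3 + I)*I)/2 = -3 + (I*(3 + I))/2 = -3 + I*(3 + I)/2)
p(y) = 2*y*(-197/72 + y) (p(y) = (y + (-3 + (1/(-3 + 9))²/2 + 3/(2*(-3 + 9))))*(y + y) = (y + (-3 + (1/6)²/2 + (3/2)/6))*(2*y) = (y + (-3 + (⅙)²/2 + (3/2)*(⅙)))*(2*y) = (y + (-3 + (½)*(1/36) + ¼))*(2*y) = (y + (-3 + 1/72 + ¼))*(2*y) = (y - 197/72)*(2*y) = (-197/72 + y)*(2*y) = 2*y*(-197/72 + y))
-971976/p(665) = -971976*36/(665*(-197 + 72*665)) = -971976*36/(665*(-197 + 47880)) = -971976/((1/36)*665*47683) = -971976/31709195/36 = -971976*36/31709195 = -34991136/31709195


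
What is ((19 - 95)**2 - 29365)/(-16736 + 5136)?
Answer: 23589/11600 ≈ 2.0335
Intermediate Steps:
((19 - 95)**2 - 29365)/(-16736 + 5136) = ((-76)**2 - 29365)/(-11600) = (5776 - 29365)*(-1/11600) = -23589*(-1/11600) = 23589/11600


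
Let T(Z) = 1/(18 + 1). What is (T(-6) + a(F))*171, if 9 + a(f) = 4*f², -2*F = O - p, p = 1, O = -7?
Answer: 9414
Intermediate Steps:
F = 4 (F = -(-7 - 1*1)/2 = -(-7 - 1)/2 = -½*(-8) = 4)
T(Z) = 1/19
a(f) = -9 + 4*f²
(T(-6) + a(F))*171 = (1/19 + (-9 + 4*4²))*171 = (1/19 + (-9 + 4*16))*171 = (1/19 + (-9 + 64))*171 = (1/19 + 55)*171 = (1046/19)*171 = 9414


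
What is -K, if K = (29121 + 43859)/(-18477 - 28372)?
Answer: 72980/46849 ≈ 1.5578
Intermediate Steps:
K = -72980/46849 (K = 72980/(-46849) = 72980*(-1/46849) = -72980/46849 ≈ -1.5578)
-K = -1*(-72980/46849) = 72980/46849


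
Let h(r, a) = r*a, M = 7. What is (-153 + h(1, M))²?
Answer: 21316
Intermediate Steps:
h(r, a) = a*r
(-153 + h(1, M))² = (-153 + 7*1)² = (-153 + 7)² = (-146)² = 21316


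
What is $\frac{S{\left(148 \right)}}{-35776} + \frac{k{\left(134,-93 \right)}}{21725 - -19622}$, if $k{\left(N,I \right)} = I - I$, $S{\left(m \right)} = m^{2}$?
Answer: $- \frac{1369}{2236} \approx -0.61225$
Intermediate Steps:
$k{\left(N,I \right)} = 0$
$\frac{S{\left(148 \right)}}{-35776} + \frac{k{\left(134,-93 \right)}}{21725 - -19622} = \frac{148^{2}}{-35776} + \frac{0}{21725 - -19622} = 21904 \left(- \frac{1}{35776}\right) + \frac{0}{21725 + 19622} = - \frac{1369}{2236} + \frac{0}{41347} = - \frac{1369}{2236} + 0 \cdot \frac{1}{41347} = - \frac{1369}{2236} + 0 = - \frac{1369}{2236}$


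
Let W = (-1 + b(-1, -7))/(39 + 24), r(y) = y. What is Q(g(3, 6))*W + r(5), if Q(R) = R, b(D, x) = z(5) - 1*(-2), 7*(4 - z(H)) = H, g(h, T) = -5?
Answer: 685/147 ≈ 4.6599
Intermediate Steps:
z(H) = 4 - H/7
b(D, x) = 37/7 (b(D, x) = (4 - 1/7*5) - 1*(-2) = (4 - 5/7) + 2 = 23/7 + 2 = 37/7)
W = 10/147 (W = (-1 + 37/7)/(39 + 24) = (30/7)/63 = (30/7)*(1/63) = 10/147 ≈ 0.068027)
Q(g(3, 6))*W + r(5) = -5*10/147 + 5 = -50/147 + 5 = 685/147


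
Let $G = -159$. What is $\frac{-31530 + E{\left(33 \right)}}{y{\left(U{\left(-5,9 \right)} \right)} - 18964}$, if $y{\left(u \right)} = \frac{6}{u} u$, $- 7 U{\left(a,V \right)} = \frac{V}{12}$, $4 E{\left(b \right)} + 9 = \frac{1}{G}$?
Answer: $\frac{2506814}{1507161} \approx 1.6633$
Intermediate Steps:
$E{\left(b \right)} = - \frac{358}{159}$ ($E{\left(b \right)} = - \frac{9}{4} + \frac{1}{4 \left(-159\right)} = - \frac{9}{4} + \frac{1}{4} \left(- \frac{1}{159}\right) = - \frac{9}{4} - \frac{1}{636} = - \frac{358}{159}$)
$U{\left(a,V \right)} = - \frac{V}{84}$ ($U{\left(a,V \right)} = - \frac{V \frac{1}{12}}{7} = - \frac{\frac{1}{12} V}{7} = - \frac{V}{84}$)
$y{\left(u \right)} = 6$
$\frac{-31530 + E{\left(33 \right)}}{y{\left(U{\left(-5,9 \right)} \right)} - 18964} = \frac{-31530 - \frac{358}{159}}{6 - 18964} = - \frac{5013628}{159 \left(-18958\right)} = \left(- \frac{5013628}{159}\right) \left(- \frac{1}{18958}\right) = \frac{2506814}{1507161}$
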